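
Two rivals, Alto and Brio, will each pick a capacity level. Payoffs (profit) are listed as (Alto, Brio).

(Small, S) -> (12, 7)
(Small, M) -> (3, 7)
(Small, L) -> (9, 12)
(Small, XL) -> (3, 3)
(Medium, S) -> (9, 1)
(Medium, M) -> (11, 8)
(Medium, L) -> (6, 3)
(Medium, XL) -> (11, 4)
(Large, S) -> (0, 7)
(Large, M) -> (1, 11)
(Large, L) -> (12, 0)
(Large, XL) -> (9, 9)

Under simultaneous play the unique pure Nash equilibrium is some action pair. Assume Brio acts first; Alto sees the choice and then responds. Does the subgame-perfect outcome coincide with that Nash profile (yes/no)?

Work backward from Alto's decision.
- S: Alto compares 12, 9, 0 and picks Small; Brio would get 7.
- M: Alto compares 3, 11, 1 and picks Medium; Brio would get 8.
- L: Alto compares 9, 6, 12 and picks Large; Brio would get 0.
- XL: Alto compares 3, 11, 9 and picks Medium; Brio would get 4.
Brio's induced payoffs are 7, 8, 0, 4, so Brio commits to M. Subgame-perfect outcome: (Medium, M) with payoffs (11, 8).
Under simultaneous play:
Alto's best replies: S→Small; M→Medium; L→Large; XL→Medium.
Brio's best replies: Small→L; Medium→M; Large→M.
The unique mutual best reply is (Medium, M), giving (11, 8).
Sequential outcome (Medium, M) coincides with the Nash profile (Medium, M).

yes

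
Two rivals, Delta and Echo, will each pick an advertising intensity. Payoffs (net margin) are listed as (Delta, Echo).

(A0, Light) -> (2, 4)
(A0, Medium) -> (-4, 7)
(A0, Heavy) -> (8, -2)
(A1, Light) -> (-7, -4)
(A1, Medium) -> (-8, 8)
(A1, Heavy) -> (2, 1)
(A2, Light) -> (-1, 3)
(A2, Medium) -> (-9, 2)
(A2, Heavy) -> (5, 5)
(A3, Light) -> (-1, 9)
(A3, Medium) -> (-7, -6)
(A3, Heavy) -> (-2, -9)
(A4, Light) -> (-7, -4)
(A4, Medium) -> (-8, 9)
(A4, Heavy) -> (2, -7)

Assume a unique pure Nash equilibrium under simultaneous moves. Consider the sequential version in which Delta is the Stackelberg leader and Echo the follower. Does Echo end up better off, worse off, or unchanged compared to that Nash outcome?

Work backward from Echo's decision.
- A0: Echo compares 4, 7, -2 and picks Medium; Delta would get -4.
- A1: Echo compares -4, 8, 1 and picks Medium; Delta would get -8.
- A2: Echo compares 3, 2, 5 and picks Heavy; Delta would get 5.
- A3: Echo compares 9, -6, -9 and picks Light; Delta would get -1.
- A4: Echo compares -4, 9, -7 and picks Medium; Delta would get -8.
Maximizing over -4, -8, 5, -1, -8, Delta chooses A2. Subgame-perfect outcome: (A2, Heavy) with payoffs (5, 5).
Under simultaneous play:
Delta's best replies: Light→A0; Medium→A0; Heavy→A0.
Echo's best replies: A0→Medium; A1→Medium; A2→Heavy; A3→Light; A4→Medium.
The unique mutual best reply is (A0, Medium), giving (-4, 7).
Echo earns 5 sequentially versus 7 at the Nash outcome: worse off.

worse off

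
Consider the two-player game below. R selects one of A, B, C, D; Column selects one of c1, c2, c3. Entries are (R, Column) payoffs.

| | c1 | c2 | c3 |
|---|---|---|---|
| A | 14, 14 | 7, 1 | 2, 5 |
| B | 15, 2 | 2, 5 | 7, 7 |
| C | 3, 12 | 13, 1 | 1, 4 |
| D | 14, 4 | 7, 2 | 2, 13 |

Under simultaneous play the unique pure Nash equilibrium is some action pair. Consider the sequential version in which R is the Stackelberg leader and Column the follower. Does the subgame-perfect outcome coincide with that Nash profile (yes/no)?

no

Column best-responds to each possible R move:
- A: Column compares 14, 1, 5 and picks c1; R would get 14.
- B: Column compares 2, 5, 7 and picks c3; R would get 7.
- C: Column compares 12, 1, 4 and picks c1; R would get 3.
- D: Column compares 4, 2, 13 and picks c3; R would get 2.
Among 14, 7, 3, 2, the best is 14 at A. Subgame-perfect outcome: (A, c1) with payoffs (14, 14).
Under simultaneous play:
R's best replies: c1→B; c2→C; c3→B.
Column's best replies: A→c1; B→c3; C→c1; D→c3.
Only (B, c3) has each player best-responding; Nash payoffs (7, 7).
Sequential outcome (A, c1) differs from the Nash profile (B, c3).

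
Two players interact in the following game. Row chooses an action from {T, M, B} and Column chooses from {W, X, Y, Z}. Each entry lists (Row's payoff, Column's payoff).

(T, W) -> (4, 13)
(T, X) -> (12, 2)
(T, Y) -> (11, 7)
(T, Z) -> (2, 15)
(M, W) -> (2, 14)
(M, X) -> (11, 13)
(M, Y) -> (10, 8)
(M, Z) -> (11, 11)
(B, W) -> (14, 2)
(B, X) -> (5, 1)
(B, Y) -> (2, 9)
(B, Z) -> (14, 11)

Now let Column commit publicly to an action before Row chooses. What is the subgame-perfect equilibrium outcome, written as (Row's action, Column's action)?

Row best-responds to each possible Column move:
- W: Row compares 4, 2, 14 and picks B; Column would get 2.
- X: Row compares 12, 11, 5 and picks T; Column would get 2.
- Y: Row compares 11, 10, 2 and picks T; Column would get 7.
- Z: Row compares 2, 11, 14 and picks B; Column would get 11.
Among 2, 2, 7, 11, the best is 11 at Z. Subgame-perfect outcome: (B, Z) with payoffs (14, 11).

(B, Z)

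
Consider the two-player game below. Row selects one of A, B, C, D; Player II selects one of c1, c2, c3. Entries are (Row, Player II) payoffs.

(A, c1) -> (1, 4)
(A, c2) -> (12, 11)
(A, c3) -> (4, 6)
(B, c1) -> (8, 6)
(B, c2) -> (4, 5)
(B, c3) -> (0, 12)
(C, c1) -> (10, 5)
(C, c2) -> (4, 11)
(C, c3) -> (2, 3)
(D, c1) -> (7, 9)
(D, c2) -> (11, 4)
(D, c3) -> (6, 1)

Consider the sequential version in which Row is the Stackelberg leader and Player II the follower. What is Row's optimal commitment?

Work backward from Player II's decision.
- A: Player II compares 4, 11, 6 and picks c2; Row would get 12.
- B: Player II compares 6, 5, 12 and picks c3; Row would get 0.
- C: Player II compares 5, 11, 3 and picks c2; Row would get 4.
- D: Player II compares 9, 4, 1 and picks c1; Row would get 7.
Among 12, 0, 4, 7, the best is 12 at A. Subgame-perfect outcome: (A, c2) with payoffs (12, 11).

A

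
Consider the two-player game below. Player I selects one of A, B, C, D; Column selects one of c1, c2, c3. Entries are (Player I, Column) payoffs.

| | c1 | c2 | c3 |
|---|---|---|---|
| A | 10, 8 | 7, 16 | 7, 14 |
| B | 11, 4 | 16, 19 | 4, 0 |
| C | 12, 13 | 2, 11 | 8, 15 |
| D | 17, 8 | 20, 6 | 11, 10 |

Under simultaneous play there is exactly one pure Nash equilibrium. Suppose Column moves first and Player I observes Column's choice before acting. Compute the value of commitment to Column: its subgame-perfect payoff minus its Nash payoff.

0

Solve by backward induction (Column leads).
- c1 → Player I plays D (best of 10, 11, 12, 17); Column gets 8.
- c2 → Player I plays D (best of 7, 16, 2, 20); Column gets 6.
- c3 → Player I plays D (best of 7, 4, 8, 11); Column gets 10.
Column's induced payoffs are 8, 6, 10, so Column commits to c3. Subgame-perfect outcome: (D, c3) with payoffs (11, 10).
Under simultaneous play:
Player I's best replies: c1→D; c2→D; c3→D.
Column's best replies: A→c2; B→c2; C→c3; D→c3.
The unique mutual best reply is (D, c3), giving (11, 10).
Column's commitment gain: 10 − 10 = 0.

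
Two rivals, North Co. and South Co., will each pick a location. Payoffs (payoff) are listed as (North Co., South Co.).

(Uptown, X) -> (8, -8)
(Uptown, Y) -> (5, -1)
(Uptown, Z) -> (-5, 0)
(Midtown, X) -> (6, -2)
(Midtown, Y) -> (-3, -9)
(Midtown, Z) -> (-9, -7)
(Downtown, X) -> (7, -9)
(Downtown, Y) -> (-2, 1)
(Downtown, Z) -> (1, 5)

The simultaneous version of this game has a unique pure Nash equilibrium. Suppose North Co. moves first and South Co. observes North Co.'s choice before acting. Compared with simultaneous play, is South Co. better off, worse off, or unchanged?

Work backward from South Co.'s decision.
- Uptown: South Co. compares -8, -1, 0 and picks Z; North Co. would get -5.
- Midtown: South Co. compares -2, -9, -7 and picks X; North Co. would get 6.
- Downtown: South Co. compares -9, 1, 5 and picks Z; North Co. would get 1.
Maximizing over -5, 6, 1, North Co. chooses Midtown. Subgame-perfect outcome: (Midtown, X) with payoffs (6, -2).
Now find the simultaneous Nash equilibrium.
North Co.'s best replies: X→Uptown; Y→Uptown; Z→Downtown.
South Co.'s best replies: Uptown→Z; Midtown→X; Downtown→Z.
Only (Downtown, Z) has each player best-responding; Nash payoffs (1, 5).
South Co. earns -2 sequentially versus 5 at the Nash outcome: worse off.

worse off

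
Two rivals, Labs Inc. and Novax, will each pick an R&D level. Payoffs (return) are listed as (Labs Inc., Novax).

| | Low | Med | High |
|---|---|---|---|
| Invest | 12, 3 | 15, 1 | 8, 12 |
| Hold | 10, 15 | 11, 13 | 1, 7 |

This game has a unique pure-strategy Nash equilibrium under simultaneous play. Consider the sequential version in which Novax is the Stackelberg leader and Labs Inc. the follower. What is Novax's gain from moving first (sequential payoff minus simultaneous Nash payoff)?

0

Solve by backward induction (Novax leads).
- Low → Labs Inc. plays Invest (best of 12, 10); Novax gets 3.
- Med → Labs Inc. plays Invest (best of 15, 11); Novax gets 1.
- High → Labs Inc. plays Invest (best of 8, 1); Novax gets 12.
Novax's induced payoffs are 3, 1, 12, so Novax commits to High. Subgame-perfect outcome: (Invest, High) with payoffs (8, 12).
Under simultaneous play:
Labs Inc.'s best replies: Low→Invest; Med→Invest; High→Invest.
Novax's best replies: Invest→High; Hold→Low.
Only (Invest, High) has each player best-responding; Nash payoffs (8, 12).
Novax's commitment gain: 12 − 12 = 0.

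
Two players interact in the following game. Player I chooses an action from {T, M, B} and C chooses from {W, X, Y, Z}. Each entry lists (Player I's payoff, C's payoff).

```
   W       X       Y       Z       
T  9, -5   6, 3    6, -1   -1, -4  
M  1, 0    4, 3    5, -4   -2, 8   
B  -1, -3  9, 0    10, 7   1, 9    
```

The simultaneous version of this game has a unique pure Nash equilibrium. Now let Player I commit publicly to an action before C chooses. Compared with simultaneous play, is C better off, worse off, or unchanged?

worse off

C best-responds to each possible Player I move:
- T → C plays X (best of -5, 3, -1, -4); Player I gets 6.
- M → C plays Z (best of 0, 3, -4, 8); Player I gets -2.
- B → C plays Z (best of -3, 0, 7, 9); Player I gets 1.
Player I's induced payoffs are 6, -2, 1, so Player I commits to T. Subgame-perfect outcome: (T, X) with payoffs (6, 3).
For the simultaneous game, intersect best replies.
Player I's best replies: W→T; X→B; Y→B; Z→B.
C's best replies: T→X; M→Z; B→Z.
Only (B, Z) has each player best-responding; Nash payoffs (1, 9).
C earns 3 sequentially versus 9 at the Nash outcome: worse off.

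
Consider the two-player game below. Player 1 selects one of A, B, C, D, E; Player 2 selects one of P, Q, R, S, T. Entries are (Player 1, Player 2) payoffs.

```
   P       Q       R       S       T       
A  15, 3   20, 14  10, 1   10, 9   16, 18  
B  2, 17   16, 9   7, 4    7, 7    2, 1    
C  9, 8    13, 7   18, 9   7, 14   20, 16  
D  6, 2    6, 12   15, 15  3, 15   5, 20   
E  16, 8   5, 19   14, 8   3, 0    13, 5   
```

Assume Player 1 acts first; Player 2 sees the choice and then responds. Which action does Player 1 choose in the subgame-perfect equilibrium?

C

Backward induction with Player 1 moving first.
- A: BR = T, leader payoff 16.
- B: BR = P, leader payoff 2.
- C: BR = T, leader payoff 20.
- D: BR = T, leader payoff 5.
- E: BR = Q, leader payoff 5.
Player 1's induced payoffs are 16, 2, 20, 5, 5, so Player 1 commits to C. Subgame-perfect outcome: (C, T) with payoffs (20, 16).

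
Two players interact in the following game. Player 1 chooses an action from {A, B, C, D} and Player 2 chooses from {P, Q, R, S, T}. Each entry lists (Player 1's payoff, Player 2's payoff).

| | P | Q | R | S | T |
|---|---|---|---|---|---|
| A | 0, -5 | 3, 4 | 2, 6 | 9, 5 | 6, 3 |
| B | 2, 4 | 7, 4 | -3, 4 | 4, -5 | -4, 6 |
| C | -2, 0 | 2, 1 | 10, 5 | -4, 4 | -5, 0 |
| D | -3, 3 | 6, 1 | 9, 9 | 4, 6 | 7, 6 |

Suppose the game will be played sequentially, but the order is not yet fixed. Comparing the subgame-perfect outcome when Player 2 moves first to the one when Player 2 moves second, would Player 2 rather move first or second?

first

If Player 1 leads: Player 2's best replies are A→R, B→T, C→R, D→R; Player 1's induced payoffs 2, -4, 10, 9; outcome (C, R), payoffs (10, 5).
If Player 2 leads: Player 1's best replies are P→B, Q→B, R→C, S→A, T→D; Player 2's induced payoffs 4, 4, 5, 5, 6; outcome (D, T), payoffs (7, 6).
Player 2 gets 6 moving first and 5 moving second, so Player 2 prefers to move first.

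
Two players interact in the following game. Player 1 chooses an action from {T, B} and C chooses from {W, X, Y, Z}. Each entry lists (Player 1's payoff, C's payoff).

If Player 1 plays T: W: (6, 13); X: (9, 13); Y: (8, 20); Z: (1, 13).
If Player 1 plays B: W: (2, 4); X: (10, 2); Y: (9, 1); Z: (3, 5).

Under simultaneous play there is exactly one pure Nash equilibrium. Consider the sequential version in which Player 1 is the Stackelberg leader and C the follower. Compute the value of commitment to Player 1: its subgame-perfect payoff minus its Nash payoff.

C best-responds to each possible Player 1 move:
- T: C compares 13, 13, 20, 13 and picks Y; Player 1 would get 8.
- B: C compares 4, 2, 1, 5 and picks Z; Player 1 would get 3.
Among 8, 3, the best is 8 at T. Subgame-perfect outcome: (T, Y) with payoffs (8, 20).
Now find the simultaneous Nash equilibrium.
Player 1's best replies: W→T; X→B; Y→B; Z→B.
C's best replies: T→Y; B→Z.
Only (B, Z) has each player best-responding; Nash payoffs (3, 5).
Player 1's commitment gain: 8 − 3 = 5.

5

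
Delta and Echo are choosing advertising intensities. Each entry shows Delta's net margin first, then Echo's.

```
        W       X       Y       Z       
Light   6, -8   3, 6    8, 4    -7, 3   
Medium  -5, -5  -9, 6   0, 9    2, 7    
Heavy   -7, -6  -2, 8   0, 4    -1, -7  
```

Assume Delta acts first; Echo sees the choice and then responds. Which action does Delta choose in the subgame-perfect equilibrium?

Light

Solve by backward induction (Delta leads).
- Light: Echo compares -8, 6, 4, 3 and picks X; Delta would get 3.
- Medium: Echo compares -5, 6, 9, 7 and picks Y; Delta would get 0.
- Heavy: Echo compares -6, 8, 4, -7 and picks X; Delta would get -2.
Among 3, 0, -2, the best is 3 at Light. Subgame-perfect outcome: (Light, X) with payoffs (3, 6).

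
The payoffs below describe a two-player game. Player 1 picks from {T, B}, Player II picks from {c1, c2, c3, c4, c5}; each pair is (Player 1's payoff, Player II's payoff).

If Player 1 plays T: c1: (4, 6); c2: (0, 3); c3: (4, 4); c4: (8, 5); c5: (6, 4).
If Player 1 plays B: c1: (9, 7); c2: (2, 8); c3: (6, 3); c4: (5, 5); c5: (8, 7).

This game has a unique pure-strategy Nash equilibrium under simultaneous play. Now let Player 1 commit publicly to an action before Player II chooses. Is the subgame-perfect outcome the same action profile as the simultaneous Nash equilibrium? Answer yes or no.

no

Solve by backward induction (Player 1 leads).
- T: Player II compares 6, 3, 4, 5, 4 and picks c1; Player 1 would get 4.
- B: Player II compares 7, 8, 3, 5, 7 and picks c2; Player 1 would get 2.
Maximizing over 4, 2, Player 1 chooses T. Subgame-perfect outcome: (T, c1) with payoffs (4, 6).
Under simultaneous play:
Player 1's best replies: c1→B; c2→B; c3→B; c4→T; c5→B.
Player II's best replies: T→c1; B→c2.
The unique mutual best reply is (B, c2), giving (2, 8).
Sequential outcome (T, c1) differs from the Nash profile (B, c2).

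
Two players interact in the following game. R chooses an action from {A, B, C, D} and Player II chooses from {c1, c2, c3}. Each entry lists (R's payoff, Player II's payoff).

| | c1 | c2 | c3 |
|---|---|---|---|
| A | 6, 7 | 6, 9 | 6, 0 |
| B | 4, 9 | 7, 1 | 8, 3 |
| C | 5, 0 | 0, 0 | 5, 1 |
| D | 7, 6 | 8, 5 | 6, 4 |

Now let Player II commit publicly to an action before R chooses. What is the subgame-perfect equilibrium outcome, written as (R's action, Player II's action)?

(D, c1)

Work backward from R's decision.
- c1: R compares 6, 4, 5, 7 and picks D; Player II would get 6.
- c2: R compares 6, 7, 0, 8 and picks D; Player II would get 5.
- c3: R compares 6, 8, 5, 6 and picks B; Player II would get 3.
Among 6, 5, 3, the best is 6 at c1. Subgame-perfect outcome: (D, c1) with payoffs (7, 6).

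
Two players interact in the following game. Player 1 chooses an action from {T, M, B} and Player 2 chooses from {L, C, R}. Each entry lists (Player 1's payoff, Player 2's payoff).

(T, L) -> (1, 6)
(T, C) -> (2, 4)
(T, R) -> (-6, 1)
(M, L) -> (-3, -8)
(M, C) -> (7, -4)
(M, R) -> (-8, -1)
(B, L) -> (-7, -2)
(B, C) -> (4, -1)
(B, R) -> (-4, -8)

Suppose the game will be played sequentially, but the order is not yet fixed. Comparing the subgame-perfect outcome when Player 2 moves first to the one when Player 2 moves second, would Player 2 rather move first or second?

If Player 1 leads: Player 2's best replies are T→L, M→R, B→C; Player 1's induced payoffs 1, -8, 4; outcome (B, C), payoffs (4, -1).
If Player 2 leads: Player 1's best replies are L→T, C→M, R→B; Player 2's induced payoffs 6, -4, -8; outcome (T, L), payoffs (1, 6).
Player 2 gets 6 moving first and -1 moving second, so Player 2 prefers to move first.

first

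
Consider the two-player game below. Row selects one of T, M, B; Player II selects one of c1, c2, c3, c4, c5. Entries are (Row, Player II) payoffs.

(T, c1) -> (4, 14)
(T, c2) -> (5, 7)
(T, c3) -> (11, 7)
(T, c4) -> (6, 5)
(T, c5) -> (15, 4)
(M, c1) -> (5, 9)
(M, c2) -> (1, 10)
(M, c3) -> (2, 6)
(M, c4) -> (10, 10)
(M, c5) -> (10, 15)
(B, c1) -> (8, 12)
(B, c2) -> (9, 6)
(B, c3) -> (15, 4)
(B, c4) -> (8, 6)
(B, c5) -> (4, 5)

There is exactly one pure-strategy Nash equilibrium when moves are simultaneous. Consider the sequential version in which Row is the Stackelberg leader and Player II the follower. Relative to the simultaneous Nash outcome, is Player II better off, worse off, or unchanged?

Solve by backward induction (Row leads).
- T → Player II plays c1 (best of 14, 7, 7, 5, 4); Row gets 4.
- M → Player II plays c5 (best of 9, 10, 6, 10, 15); Row gets 10.
- B → Player II plays c1 (best of 12, 6, 4, 6, 5); Row gets 8.
Maximizing over 4, 10, 8, Row chooses M. Subgame-perfect outcome: (M, c5) with payoffs (10, 15).
Under simultaneous play:
Row's best replies: c1→B; c2→B; c3→B; c4→M; c5→T.
Player II's best replies: T→c1; M→c5; B→c1.
The unique mutual best reply is (B, c1), giving (8, 12).
Player II earns 15 sequentially versus 12 at the Nash outcome: better off.

better off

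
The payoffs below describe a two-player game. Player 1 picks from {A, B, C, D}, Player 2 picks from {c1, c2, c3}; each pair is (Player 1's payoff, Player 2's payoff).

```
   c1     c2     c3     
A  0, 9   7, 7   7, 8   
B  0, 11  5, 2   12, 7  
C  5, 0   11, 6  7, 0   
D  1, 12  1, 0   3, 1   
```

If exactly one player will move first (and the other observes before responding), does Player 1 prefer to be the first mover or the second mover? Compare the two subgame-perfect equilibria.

If Player 1 leads: Player 2's best replies are A→c1, B→c1, C→c2, D→c1; Player 1's induced payoffs 0, 0, 11, 1; outcome (C, c2), payoffs (11, 6).
If Player 2 leads: Player 1's best replies are c1→C, c2→C, c3→B; Player 2's induced payoffs 0, 6, 7; outcome (B, c3), payoffs (12, 7).
Player 1 gets 11 moving first and 12 moving second, so Player 1 prefers to move second.

second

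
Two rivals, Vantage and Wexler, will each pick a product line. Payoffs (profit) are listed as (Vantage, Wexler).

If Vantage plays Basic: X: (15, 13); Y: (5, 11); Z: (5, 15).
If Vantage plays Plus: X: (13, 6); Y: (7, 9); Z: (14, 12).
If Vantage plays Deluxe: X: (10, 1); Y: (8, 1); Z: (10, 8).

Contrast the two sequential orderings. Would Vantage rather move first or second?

If Vantage leads: Wexler's best replies are Basic→Z, Plus→Z, Deluxe→Z; Vantage's induced payoffs 5, 14, 10; outcome (Plus, Z), payoffs (14, 12).
If Wexler leads: Vantage's best replies are X→Basic, Y→Deluxe, Z→Plus; Wexler's induced payoffs 13, 1, 12; outcome (Basic, X), payoffs (15, 13).
Vantage gets 14 moving first and 15 moving second, so Vantage prefers to move second.

second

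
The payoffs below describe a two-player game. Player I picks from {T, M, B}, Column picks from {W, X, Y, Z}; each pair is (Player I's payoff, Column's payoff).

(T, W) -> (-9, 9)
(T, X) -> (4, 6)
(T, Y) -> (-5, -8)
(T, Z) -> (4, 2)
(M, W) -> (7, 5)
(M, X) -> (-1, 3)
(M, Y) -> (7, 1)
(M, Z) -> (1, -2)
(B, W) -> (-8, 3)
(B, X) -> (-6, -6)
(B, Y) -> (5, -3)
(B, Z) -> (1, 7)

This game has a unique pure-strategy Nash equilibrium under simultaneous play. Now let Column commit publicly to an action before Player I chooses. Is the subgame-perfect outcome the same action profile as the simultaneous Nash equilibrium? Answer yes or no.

Solve by backward induction (Column leads).
- W → Player I plays M (best of -9, 7, -8); Column gets 5.
- X → Player I plays T (best of 4, -1, -6); Column gets 6.
- Y → Player I plays M (best of -5, 7, 5); Column gets 1.
- Z → Player I plays T (best of 4, 1, 1); Column gets 2.
Among 5, 6, 1, 2, the best is 6 at X. Subgame-perfect outcome: (T, X) with payoffs (4, 6).
Now find the simultaneous Nash equilibrium.
Player I's best replies: W→M; X→T; Y→M; Z→T.
Column's best replies: T→W; M→W; B→Z.
The unique mutual best reply is (M, W), giving (7, 5).
Sequential outcome (T, X) differs from the Nash profile (M, W).

no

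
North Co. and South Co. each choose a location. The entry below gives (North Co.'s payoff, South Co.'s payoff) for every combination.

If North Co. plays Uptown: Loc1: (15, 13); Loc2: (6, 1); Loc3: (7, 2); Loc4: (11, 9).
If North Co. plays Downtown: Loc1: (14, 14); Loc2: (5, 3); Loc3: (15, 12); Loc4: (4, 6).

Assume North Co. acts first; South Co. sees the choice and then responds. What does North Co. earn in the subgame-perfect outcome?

Backward induction with North Co. moving first.
- Uptown → South Co. plays Loc1 (best of 13, 1, 2, 9); North Co. gets 15.
- Downtown → South Co. plays Loc1 (best of 14, 3, 12, 6); North Co. gets 14.
North Co.'s induced payoffs are 15, 14, so North Co. commits to Uptown. Subgame-perfect outcome: (Uptown, Loc1) with payoffs (15, 13).

15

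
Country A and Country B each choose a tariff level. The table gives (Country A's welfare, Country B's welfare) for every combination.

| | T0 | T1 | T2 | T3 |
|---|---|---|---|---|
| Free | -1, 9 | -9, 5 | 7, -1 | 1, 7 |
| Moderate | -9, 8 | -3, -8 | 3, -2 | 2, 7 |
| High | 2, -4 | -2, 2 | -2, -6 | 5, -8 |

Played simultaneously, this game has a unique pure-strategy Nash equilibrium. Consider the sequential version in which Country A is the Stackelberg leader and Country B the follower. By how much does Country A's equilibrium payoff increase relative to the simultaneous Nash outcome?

1

Work backward from Country B's decision.
- Free → Country B plays T0 (best of 9, 5, -1, 7); Country A gets -1.
- Moderate → Country B plays T0 (best of 8, -8, -2, 7); Country A gets -9.
- High → Country B plays T1 (best of -4, 2, -6, -8); Country A gets -2.
Among -1, -9, -2, the best is -1 at Free. Subgame-perfect outcome: (Free, T0) with payoffs (-1, 9).
Now find the simultaneous Nash equilibrium.
Country A's best replies: T0→High; T1→High; T2→Free; T3→High.
Country B's best replies: Free→T0; Moderate→T0; High→T1.
Only (High, T1) has each player best-responding; Nash payoffs (-2, 2).
Country A's commitment gain: -1 − -2 = 1.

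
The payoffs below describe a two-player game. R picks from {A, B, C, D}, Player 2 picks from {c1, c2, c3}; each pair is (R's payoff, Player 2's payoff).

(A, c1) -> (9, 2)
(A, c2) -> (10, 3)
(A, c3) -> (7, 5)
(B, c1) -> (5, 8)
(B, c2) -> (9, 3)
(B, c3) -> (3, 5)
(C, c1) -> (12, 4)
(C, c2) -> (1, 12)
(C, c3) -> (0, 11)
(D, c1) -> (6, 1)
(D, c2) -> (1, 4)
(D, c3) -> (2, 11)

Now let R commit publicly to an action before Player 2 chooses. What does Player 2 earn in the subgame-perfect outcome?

Backward induction with R moving first.
- A: BR = c3, leader payoff 7.
- B: BR = c1, leader payoff 5.
- C: BR = c2, leader payoff 1.
- D: BR = c3, leader payoff 2.
Among 7, 5, 1, 2, the best is 7 at A. Subgame-perfect outcome: (A, c3) with payoffs (7, 5).

5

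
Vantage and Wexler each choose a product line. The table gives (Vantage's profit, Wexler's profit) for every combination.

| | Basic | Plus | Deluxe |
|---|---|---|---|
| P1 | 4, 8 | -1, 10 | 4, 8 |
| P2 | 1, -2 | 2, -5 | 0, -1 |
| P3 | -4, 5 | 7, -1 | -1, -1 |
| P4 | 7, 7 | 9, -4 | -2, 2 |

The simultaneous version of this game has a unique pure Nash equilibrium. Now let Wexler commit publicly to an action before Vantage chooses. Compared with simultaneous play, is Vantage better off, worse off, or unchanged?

Backward induction with Wexler moving first.
- Basic: BR = P4, leader payoff 7.
- Plus: BR = P4, leader payoff -4.
- Deluxe: BR = P1, leader payoff 8.
Maximizing over 7, -4, 8, Wexler chooses Deluxe. Subgame-perfect outcome: (P1, Deluxe) with payoffs (4, 8).
Under simultaneous play:
Vantage's best replies: Basic→P4; Plus→P4; Deluxe→P1.
Wexler's best replies: P1→Plus; P2→Deluxe; P3→Basic; P4→Basic.
Only (P4, Basic) has each player best-responding; Nash payoffs (7, 7).
Vantage earns 4 sequentially versus 7 at the Nash outcome: worse off.

worse off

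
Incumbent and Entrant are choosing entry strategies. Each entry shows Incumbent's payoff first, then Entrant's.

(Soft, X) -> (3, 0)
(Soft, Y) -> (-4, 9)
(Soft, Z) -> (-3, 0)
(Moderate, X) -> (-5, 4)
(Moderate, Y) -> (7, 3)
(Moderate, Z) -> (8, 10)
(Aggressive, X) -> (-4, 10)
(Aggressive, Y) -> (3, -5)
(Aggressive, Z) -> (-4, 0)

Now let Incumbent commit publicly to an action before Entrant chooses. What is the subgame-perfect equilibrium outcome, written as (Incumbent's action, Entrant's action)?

(Moderate, Z)

Work backward from Entrant's decision.
- Soft: BR = Y, leader payoff -4.
- Moderate: BR = Z, leader payoff 8.
- Aggressive: BR = X, leader payoff -4.
Maximizing over -4, 8, -4, Incumbent chooses Moderate. Subgame-perfect outcome: (Moderate, Z) with payoffs (8, 10).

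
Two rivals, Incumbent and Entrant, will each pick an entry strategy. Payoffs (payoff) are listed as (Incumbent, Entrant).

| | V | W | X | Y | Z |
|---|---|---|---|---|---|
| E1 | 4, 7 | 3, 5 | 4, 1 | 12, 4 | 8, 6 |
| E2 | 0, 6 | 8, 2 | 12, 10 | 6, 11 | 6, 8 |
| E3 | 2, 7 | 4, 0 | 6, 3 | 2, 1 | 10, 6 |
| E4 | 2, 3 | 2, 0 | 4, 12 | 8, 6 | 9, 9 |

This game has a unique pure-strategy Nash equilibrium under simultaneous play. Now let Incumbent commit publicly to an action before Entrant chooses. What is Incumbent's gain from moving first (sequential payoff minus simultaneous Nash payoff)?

2

Backward induction with Incumbent moving first.
- E1: BR = V, leader payoff 4.
- E2: BR = Y, leader payoff 6.
- E3: BR = V, leader payoff 2.
- E4: BR = X, leader payoff 4.
Maximizing over 4, 6, 2, 4, Incumbent chooses E2. Subgame-perfect outcome: (E2, Y) with payoffs (6, 11).
For the simultaneous game, intersect best replies.
Incumbent's best replies: V→E1; W→E2; X→E2; Y→E1; Z→E3.
Entrant's best replies: E1→V; E2→Y; E3→V; E4→X.
Only (E1, V) has each player best-responding; Nash payoffs (4, 7).
Incumbent's commitment gain: 6 − 4 = 2.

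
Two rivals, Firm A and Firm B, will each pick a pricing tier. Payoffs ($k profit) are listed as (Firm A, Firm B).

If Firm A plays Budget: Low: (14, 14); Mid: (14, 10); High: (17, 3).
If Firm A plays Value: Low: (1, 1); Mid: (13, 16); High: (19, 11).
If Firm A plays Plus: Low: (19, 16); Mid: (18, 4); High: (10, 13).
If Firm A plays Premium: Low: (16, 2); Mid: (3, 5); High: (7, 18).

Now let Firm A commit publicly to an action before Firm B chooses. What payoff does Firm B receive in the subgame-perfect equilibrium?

Firm B best-responds to each possible Firm A move:
- Budget: BR = Low, leader payoff 14.
- Value: BR = Mid, leader payoff 13.
- Plus: BR = Low, leader payoff 19.
- Premium: BR = High, leader payoff 7.
Firm A's induced payoffs are 14, 13, 19, 7, so Firm A commits to Plus. Subgame-perfect outcome: (Plus, Low) with payoffs (19, 16).

16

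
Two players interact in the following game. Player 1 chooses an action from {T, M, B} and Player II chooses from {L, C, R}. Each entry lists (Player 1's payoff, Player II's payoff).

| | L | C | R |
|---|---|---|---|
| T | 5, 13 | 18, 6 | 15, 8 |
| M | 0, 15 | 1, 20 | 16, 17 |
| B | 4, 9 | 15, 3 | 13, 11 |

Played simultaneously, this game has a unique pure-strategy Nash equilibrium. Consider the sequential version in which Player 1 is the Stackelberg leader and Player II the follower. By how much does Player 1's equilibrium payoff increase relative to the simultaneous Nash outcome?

Solve by backward induction (Player 1 leads).
- T: BR = L, leader payoff 5.
- M: BR = C, leader payoff 1.
- B: BR = R, leader payoff 13.
Among 5, 1, 13, the best is 13 at B. Subgame-perfect outcome: (B, R) with payoffs (13, 11).
For the simultaneous game, intersect best replies.
Player 1's best replies: L→T; C→T; R→M.
Player II's best replies: T→L; M→C; B→R.
The unique mutual best reply is (T, L), giving (5, 13).
Player 1's commitment gain: 13 − 5 = 8.

8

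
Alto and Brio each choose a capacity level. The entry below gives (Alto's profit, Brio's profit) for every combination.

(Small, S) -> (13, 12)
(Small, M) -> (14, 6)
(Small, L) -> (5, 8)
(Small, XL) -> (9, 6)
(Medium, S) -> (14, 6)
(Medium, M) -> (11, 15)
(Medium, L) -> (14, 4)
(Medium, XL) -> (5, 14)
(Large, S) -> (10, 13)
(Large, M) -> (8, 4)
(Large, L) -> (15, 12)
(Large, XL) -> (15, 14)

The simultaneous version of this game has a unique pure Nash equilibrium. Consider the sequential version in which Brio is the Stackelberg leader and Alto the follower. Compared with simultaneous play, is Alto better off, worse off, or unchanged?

Alto best-responds to each possible Brio move:
- S → Alto plays Medium (best of 13, 14, 10); Brio gets 6.
- M → Alto plays Small (best of 14, 11, 8); Brio gets 6.
- L → Alto plays Large (best of 5, 14, 15); Brio gets 12.
- XL → Alto plays Large (best of 9, 5, 15); Brio gets 14.
Among 6, 6, 12, 14, the best is 14 at XL. Subgame-perfect outcome: (Large, XL) with payoffs (15, 14).
Under simultaneous play:
Alto's best replies: S→Medium; M→Small; L→Large; XL→Large.
Brio's best replies: Small→S; Medium→M; Large→XL.
Only (Large, XL) has each player best-responding; Nash payoffs (15, 14).
Alto earns 15 sequentially versus 15 at the Nash outcome: unchanged.

unchanged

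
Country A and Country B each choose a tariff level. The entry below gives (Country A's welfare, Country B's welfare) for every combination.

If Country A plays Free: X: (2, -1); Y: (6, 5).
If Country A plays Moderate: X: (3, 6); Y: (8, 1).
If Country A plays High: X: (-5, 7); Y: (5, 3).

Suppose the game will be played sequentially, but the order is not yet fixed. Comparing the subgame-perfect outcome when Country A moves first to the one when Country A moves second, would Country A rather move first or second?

If Country A leads: Country B's best replies are Free→Y, Moderate→X, High→X; Country A's induced payoffs 6, 3, -5; outcome (Free, Y), payoffs (6, 5).
If Country B leads: Country A's best replies are X→Moderate, Y→Moderate; Country B's induced payoffs 6, 1; outcome (Moderate, X), payoffs (3, 6).
Country A gets 6 moving first and 3 moving second, so Country A prefers to move first.

first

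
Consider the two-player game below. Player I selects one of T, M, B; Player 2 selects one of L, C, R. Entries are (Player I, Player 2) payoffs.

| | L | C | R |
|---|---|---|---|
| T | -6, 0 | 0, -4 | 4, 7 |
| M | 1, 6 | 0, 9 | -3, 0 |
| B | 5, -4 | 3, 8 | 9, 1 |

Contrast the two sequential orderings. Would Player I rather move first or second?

If Player I leads: Player 2's best replies are T→R, M→C, B→C; Player I's induced payoffs 4, 0, 3; outcome (T, R), payoffs (4, 7).
If Player 2 leads: Player I's best replies are L→B, C→B, R→B; Player 2's induced payoffs -4, 8, 1; outcome (B, C), payoffs (3, 8).
Player I gets 4 moving first and 3 moving second, so Player I prefers to move first.

first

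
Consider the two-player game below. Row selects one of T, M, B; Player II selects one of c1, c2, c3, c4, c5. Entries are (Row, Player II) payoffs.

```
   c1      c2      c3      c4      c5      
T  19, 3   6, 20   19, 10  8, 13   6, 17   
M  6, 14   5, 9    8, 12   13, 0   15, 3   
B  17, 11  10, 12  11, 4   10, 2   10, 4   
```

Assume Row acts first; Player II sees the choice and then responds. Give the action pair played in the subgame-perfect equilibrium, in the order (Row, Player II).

(B, c2)

Player II best-responds to each possible Row move:
- T → Player II plays c2 (best of 3, 20, 10, 13, 17); Row gets 6.
- M → Player II plays c1 (best of 14, 9, 12, 0, 3); Row gets 6.
- B → Player II plays c2 (best of 11, 12, 4, 2, 4); Row gets 10.
Maximizing over 6, 6, 10, Row chooses B. Subgame-perfect outcome: (B, c2) with payoffs (10, 12).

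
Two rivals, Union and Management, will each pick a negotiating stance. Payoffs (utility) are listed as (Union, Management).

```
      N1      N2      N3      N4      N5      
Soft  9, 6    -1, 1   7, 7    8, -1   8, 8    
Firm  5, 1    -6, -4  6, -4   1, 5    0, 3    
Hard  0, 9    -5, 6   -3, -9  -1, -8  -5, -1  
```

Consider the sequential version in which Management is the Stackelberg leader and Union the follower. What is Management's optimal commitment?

Solve by backward induction (Management leads).
- N1: BR = Soft, leader payoff 6.
- N2: BR = Soft, leader payoff 1.
- N3: BR = Soft, leader payoff 7.
- N4: BR = Soft, leader payoff -1.
- N5: BR = Soft, leader payoff 8.
Management's induced payoffs are 6, 1, 7, -1, 8, so Management commits to N5. Subgame-perfect outcome: (Soft, N5) with payoffs (8, 8).

N5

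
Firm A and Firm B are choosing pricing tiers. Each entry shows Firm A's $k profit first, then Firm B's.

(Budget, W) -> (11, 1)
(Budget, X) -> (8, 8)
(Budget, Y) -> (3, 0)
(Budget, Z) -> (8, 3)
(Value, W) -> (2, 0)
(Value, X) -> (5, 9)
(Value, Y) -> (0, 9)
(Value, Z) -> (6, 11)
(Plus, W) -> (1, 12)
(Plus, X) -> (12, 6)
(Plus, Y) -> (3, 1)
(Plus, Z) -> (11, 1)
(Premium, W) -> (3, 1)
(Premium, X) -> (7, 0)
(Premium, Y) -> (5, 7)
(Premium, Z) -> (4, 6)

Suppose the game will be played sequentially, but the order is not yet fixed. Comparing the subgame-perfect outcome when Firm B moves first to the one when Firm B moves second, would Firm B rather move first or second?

second

If Firm A leads: Firm B's best replies are Budget→X, Value→Z, Plus→W, Premium→Y; Firm A's induced payoffs 8, 6, 1, 5; outcome (Budget, X), payoffs (8, 8).
If Firm B leads: Firm A's best replies are W→Budget, X→Plus, Y→Premium, Z→Plus; Firm B's induced payoffs 1, 6, 7, 1; outcome (Premium, Y), payoffs (5, 7).
Firm B gets 7 moving first and 8 moving second, so Firm B prefers to move second.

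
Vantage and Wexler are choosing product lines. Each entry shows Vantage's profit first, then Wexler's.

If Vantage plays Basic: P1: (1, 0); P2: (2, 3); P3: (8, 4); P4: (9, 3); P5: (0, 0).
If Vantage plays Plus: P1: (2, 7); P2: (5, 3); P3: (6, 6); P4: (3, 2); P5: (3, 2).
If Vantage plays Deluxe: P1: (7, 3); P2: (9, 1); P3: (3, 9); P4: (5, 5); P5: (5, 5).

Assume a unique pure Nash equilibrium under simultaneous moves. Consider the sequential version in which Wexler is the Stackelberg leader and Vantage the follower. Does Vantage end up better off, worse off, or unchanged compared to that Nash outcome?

worse off

Solve by backward induction (Wexler leads).
- P1 → Vantage plays Deluxe (best of 1, 2, 7); Wexler gets 3.
- P2 → Vantage plays Deluxe (best of 2, 5, 9); Wexler gets 1.
- P3 → Vantage plays Basic (best of 8, 6, 3); Wexler gets 4.
- P4 → Vantage plays Basic (best of 9, 3, 5); Wexler gets 3.
- P5 → Vantage plays Deluxe (best of 0, 3, 5); Wexler gets 5.
Wexler's induced payoffs are 3, 1, 4, 3, 5, so Wexler commits to P5. Subgame-perfect outcome: (Deluxe, P5) with payoffs (5, 5).
For the simultaneous game, intersect best replies.
Vantage's best replies: P1→Deluxe; P2→Deluxe; P3→Basic; P4→Basic; P5→Deluxe.
Wexler's best replies: Basic→P3; Plus→P1; Deluxe→P3.
Only (Basic, P3) has each player best-responding; Nash payoffs (8, 4).
Vantage earns 5 sequentially versus 8 at the Nash outcome: worse off.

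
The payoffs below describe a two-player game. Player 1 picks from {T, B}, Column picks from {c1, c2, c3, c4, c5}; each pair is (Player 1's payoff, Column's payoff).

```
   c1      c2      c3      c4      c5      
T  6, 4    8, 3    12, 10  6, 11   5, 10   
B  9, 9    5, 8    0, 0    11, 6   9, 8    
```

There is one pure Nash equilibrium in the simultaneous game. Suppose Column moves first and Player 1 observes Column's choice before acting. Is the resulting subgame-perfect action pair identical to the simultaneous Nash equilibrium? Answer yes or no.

no

Player 1 best-responds to each possible Column move:
- c1: BR = B, leader payoff 9.
- c2: BR = T, leader payoff 3.
- c3: BR = T, leader payoff 10.
- c4: BR = B, leader payoff 6.
- c5: BR = B, leader payoff 8.
Maximizing over 9, 3, 10, 6, 8, Column chooses c3. Subgame-perfect outcome: (T, c3) with payoffs (12, 10).
For the simultaneous game, intersect best replies.
Player 1's best replies: c1→B; c2→T; c3→T; c4→B; c5→B.
Column's best replies: T→c4; B→c1.
The unique mutual best reply is (B, c1), giving (9, 9).
Sequential outcome (T, c3) differs from the Nash profile (B, c1).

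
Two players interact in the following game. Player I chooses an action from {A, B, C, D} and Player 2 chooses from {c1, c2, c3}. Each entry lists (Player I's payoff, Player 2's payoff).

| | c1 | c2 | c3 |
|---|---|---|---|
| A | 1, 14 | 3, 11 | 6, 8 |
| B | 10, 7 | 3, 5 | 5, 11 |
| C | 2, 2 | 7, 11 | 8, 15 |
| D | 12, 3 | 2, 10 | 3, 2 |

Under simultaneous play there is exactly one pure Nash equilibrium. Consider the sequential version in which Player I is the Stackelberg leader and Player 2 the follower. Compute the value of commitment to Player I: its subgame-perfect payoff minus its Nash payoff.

Work backward from Player 2's decision.
- A: Player 2 compares 14, 11, 8 and picks c1; Player I would get 1.
- B: Player 2 compares 7, 5, 11 and picks c3; Player I would get 5.
- C: Player 2 compares 2, 11, 15 and picks c3; Player I would get 8.
- D: Player 2 compares 3, 10, 2 and picks c2; Player I would get 2.
Player I's induced payoffs are 1, 5, 8, 2, so Player I commits to C. Subgame-perfect outcome: (C, c3) with payoffs (8, 15).
For the simultaneous game, intersect best replies.
Player I's best replies: c1→D; c2→C; c3→C.
Player 2's best replies: A→c1; B→c3; C→c3; D→c2.
The unique mutual best reply is (C, c3), giving (8, 15).
Player I's commitment gain: 8 − 8 = 0.

0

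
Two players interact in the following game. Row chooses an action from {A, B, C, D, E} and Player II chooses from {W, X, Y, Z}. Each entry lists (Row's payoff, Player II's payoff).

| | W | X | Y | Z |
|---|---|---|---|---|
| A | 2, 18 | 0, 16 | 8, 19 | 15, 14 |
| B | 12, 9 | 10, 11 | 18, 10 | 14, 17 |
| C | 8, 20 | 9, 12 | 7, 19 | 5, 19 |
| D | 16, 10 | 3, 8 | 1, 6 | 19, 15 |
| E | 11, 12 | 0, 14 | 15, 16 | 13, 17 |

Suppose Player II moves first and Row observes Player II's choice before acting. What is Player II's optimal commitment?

Z

Backward induction with Player II moving first.
- W → Row plays D (best of 2, 12, 8, 16, 11); Player II gets 10.
- X → Row plays B (best of 0, 10, 9, 3, 0); Player II gets 11.
- Y → Row plays B (best of 8, 18, 7, 1, 15); Player II gets 10.
- Z → Row plays D (best of 15, 14, 5, 19, 13); Player II gets 15.
Player II's induced payoffs are 10, 11, 10, 15, so Player II commits to Z. Subgame-perfect outcome: (D, Z) with payoffs (19, 15).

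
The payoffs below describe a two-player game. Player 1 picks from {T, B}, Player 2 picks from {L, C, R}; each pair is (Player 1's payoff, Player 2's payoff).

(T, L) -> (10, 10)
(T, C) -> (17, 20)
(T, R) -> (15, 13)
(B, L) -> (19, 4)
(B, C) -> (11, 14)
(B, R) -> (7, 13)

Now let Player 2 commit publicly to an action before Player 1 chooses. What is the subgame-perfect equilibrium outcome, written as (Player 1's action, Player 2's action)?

(T, C)

Player 1 best-responds to each possible Player 2 move:
- L: BR = B, leader payoff 4.
- C: BR = T, leader payoff 20.
- R: BR = T, leader payoff 13.
Player 2's induced payoffs are 4, 20, 13, so Player 2 commits to C. Subgame-perfect outcome: (T, C) with payoffs (17, 20).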